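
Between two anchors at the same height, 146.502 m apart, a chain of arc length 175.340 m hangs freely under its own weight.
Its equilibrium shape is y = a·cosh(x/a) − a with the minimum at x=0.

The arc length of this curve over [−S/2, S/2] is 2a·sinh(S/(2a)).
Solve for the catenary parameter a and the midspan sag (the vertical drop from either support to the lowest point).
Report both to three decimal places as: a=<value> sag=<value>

a=69.309 sag=42.449

seed: a₀ = √(S³/(24(L−S))) = √(146.502³/(24·28.838)) = 67.402676
iter 1: u=1.086767  f(a)=+1.752e+00  f'(a)=-9.611e-01  a ← 67.402676 − (+1.752e+00/-9.611e-01) = 69.225205
iter 2: u=1.058155  f(a)=+7.356e-02  f'(a)=-8.819e-01  a ← 69.225205 − (+7.356e-02/-8.819e-01) = 69.308614
iter 3: u=1.056882  f(a)=+1.423e-04  f'(a)=-8.785e-01  a ← 69.308614 − (+1.423e-04/-8.785e-01) = 69.308776
iter 4: u=1.056879  f(a)=+5.350e-10  f'(a)=-8.785e-01  a ← 69.308776 − (+5.350e-10/-8.785e-01) = 69.308776
iter 5: u=1.056879  f(a)=-5.684e-14  f'(a)=-8.785e-01  a ← 69.308776 − (-5.684e-14/-8.785e-01) = 69.308776
converged: |Δa| < 1e-12 after 5 iterations
sag = a·(cosh(S/(2a)) − 1) = 69.308776·(cosh(1.056879) − 1) = 42.448709
T_max/T_min = cosh(S/(2a)) = 1.612458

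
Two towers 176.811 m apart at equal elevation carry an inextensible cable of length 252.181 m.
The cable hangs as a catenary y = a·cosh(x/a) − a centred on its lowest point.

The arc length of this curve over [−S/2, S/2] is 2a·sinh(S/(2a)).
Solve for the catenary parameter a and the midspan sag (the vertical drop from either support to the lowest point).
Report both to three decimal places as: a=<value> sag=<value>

a=58.515 sag=80.491

seed: a₀ = √(S³/(24(L−S))) = √(176.811³/(24·75.370)) = 55.278855
iter 1: u=1.599264  f(a)=+1.025e+01  f'(a)=-3.491e+00  a ← 55.278855 − (+1.025e+01/-3.491e+00) = 58.213919
iter 2: u=1.518632  f(a)=+8.727e-01  f'(a)=-2.920e+00  a ← 58.213919 − (+8.727e-01/-2.920e+00) = 58.512815
iter 3: u=1.510874  f(a)=+7.632e-03  f'(a)=-2.869e+00  a ← 58.512815 − (+7.632e-03/-2.869e+00) = 58.515475
iter 4: u=1.510805  f(a)=+5.949e-07  f'(a)=-2.868e+00  a ← 58.515475 − (+5.949e-07/-2.868e+00) = 58.515476
iter 5: u=1.510805  f(a)=+2.842e-14  f'(a)=-2.868e+00  a ← 58.515476 − (+2.842e-14/-2.868e+00) = 58.515476
converged: |Δa| < 1e-12 after 5 iterations
sag = a·(cosh(S/(2a)) − 1) = 58.515476·(cosh(1.510805) − 1) = 80.491269
T_max/T_min = cosh(S/(2a)) = 2.375555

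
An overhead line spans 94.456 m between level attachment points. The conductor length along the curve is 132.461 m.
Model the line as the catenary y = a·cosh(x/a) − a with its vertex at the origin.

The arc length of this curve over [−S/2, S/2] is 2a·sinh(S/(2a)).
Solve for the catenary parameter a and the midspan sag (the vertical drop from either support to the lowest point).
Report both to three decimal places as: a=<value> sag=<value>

seed: a₀ = √(S³/(24(L−S))) = √(94.456³/(24·38.005)) = 30.396133
iter 1: u=1.553750  f(a)=+4.860e+00  f'(a)=-3.159e+00  a ← 30.396133 − (+4.860e+00/-3.159e+00) = 31.934763
iter 2: u=1.478890  f(a)=+3.934e-01  f'(a)=-2.666e+00  a ← 31.934763 − (+3.934e-01/-2.666e+00) = 32.082311
iter 3: u=1.472088  f(a)=+3.079e-03  f'(a)=-2.625e+00  a ← 32.082311 − (+3.079e-03/-2.625e+00) = 32.083484
iter 4: u=1.472035  f(a)=+1.919e-07  f'(a)=-2.624e+00  a ← 32.083484 − (+1.919e-07/-2.624e+00) = 32.083484
iter 5: u=1.472035  f(a)=+2.842e-14  f'(a)=-2.624e+00  a ← 32.083484 − (+2.842e-14/-2.624e+00) = 32.083484
converged: |Δa| < 1e-12 after 5 iterations
sag = a·(cosh(S/(2a)) − 1) = 32.083484·(cosh(1.472035) − 1) = 41.508833
T_max/T_min = cosh(S/(2a)) = 2.293776

a=32.083 sag=41.509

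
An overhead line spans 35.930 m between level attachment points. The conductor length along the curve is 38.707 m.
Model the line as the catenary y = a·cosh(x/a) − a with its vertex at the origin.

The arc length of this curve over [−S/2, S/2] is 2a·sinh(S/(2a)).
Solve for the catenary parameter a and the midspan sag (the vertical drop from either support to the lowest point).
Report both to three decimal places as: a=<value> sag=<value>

a=26.682 sag=6.280

seed: a₀ = √(S³/(24(L−S))) = √(35.930³/(24·2.777)) = 26.381061
iter 1: u=0.680981  f(a)=+6.511e-02  f'(a)=-2.205e-01  a ← 26.381061 − (+6.511e-02/-2.205e-01) = 26.676382
iter 2: u=0.673442  f(a)=+1.109e-03  f'(a)=-2.130e-01  a ← 26.676382 − (+1.109e-03/-2.130e-01) = 26.681590
iter 3: u=0.673311  f(a)=+3.345e-07  f'(a)=-2.129e-01  a ← 26.681590 − (+3.345e-07/-2.129e-01) = 26.681592
iter 4: u=0.673311  f(a)=+2.132e-14  f'(a)=-2.129e-01  a ← 26.681592 − (+2.132e-14/-2.129e-01) = 26.681592
converged: |Δa| < 1e-12 after 4 iterations
sag = a·(cosh(S/(2a)) − 1) = 26.681592·(cosh(0.673311) − 1) = 6.279981
T_max/T_min = cosh(S/(2a)) = 1.235368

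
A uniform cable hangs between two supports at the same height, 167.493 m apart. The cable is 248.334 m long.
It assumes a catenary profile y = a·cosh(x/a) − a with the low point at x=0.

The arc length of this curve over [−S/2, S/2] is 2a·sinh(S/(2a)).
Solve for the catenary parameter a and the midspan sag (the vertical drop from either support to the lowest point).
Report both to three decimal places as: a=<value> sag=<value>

seed: a₀ = √(S³/(24(L−S))) = √(167.493³/(24·80.841)) = 49.212285
iter 1: u=1.701740  f(a)=+1.255e+01  f'(a)=-4.341e+00  a ← 49.212285 − (+1.255e+01/-4.341e+00) = 52.102587
iter 2: u=1.607339  f(a)=+1.190e+00  f'(a)=-3.553e+00  a ← 52.102587 − (+1.190e+00/-3.553e+00) = 52.437582
iter 3: u=1.597070  f(a)=+1.319e-02  f'(a)=-3.475e+00  a ← 52.437582 − (+1.319e-02/-3.475e+00) = 52.441378
iter 4: u=1.596955  f(a)=+1.660e-06  f'(a)=-3.474e+00  a ← 52.441378 − (+1.660e-06/-3.474e+00) = 52.441378
iter 5: u=1.596955  f(a)=+0.000e+00  f'(a)=-3.474e+00  a ← 52.441378 − (+0.000e+00/-3.474e+00) = 52.441378
converged: |Δa| < 1e-12 after 5 iterations
sag = a·(cosh(S/(2a)) − 1) = 52.441378·(cosh(1.596955) − 1) = 82.345646
T_max/T_min = cosh(S/(2a)) = 2.570242

a=52.441 sag=82.346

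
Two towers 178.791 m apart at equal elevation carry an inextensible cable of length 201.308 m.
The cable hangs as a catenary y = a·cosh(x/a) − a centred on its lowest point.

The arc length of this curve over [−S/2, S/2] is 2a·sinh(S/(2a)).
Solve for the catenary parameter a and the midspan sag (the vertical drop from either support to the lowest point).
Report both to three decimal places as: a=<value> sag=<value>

seed: a₀ = √(S³/(24(L−S))) = √(178.791³/(24·22.517)) = 102.838941
iter 1: u=0.869277  f(a)=+8.662e-01  f'(a)=-4.719e-01  a ← 102.838941 − (+8.662e-01/-4.719e-01) = 104.674500
iter 2: u=0.854033  f(a)=+2.374e-02  f'(a)=-4.464e-01  a ← 104.674500 − (+2.374e-02/-4.464e-01) = 104.727676
iter 3: u=0.853600  f(a)=+1.893e-05  f'(a)=-4.456e-01  a ← 104.727676 − (+1.893e-05/-4.456e-01) = 104.727718
iter 4: u=0.853599  f(a)=+1.208e-11  f'(a)=-4.456e-01  a ← 104.727718 − (+1.208e-11/-4.456e-01) = 104.727718
converged: |Δa| < 1e-12 after 4 iterations
sag = a·(cosh(S/(2a)) − 1) = 104.727718·(cosh(0.853599) − 1) = 40.527652
T_max/T_min = cosh(S/(2a)) = 1.386981

a=104.728 sag=40.528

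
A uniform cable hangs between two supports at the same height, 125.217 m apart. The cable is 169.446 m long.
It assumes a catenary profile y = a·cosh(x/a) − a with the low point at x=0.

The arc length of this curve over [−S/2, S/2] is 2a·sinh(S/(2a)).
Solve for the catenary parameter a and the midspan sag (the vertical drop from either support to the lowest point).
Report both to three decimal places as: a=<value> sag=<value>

a=45.122 sag=50.867

seed: a₀ = √(S³/(24(L−S))) = √(125.217³/(24·44.229)) = 43.006664
iter 1: u=1.455786  f(a)=+4.930e+00  f'(a)=-2.527e+00  a ← 43.006664 − (+4.930e+00/-2.527e+00) = 44.957674
iter 2: u=1.392610  f(a)=+3.554e-01  f'(a)=-2.175e+00  a ← 44.957674 − (+3.554e-01/-2.175e+00) = 45.121070
iter 3: u=1.387567  f(a)=+2.163e-03  f'(a)=-2.148e+00  a ← 45.121070 − (+2.163e-03/-2.148e+00) = 45.122077
iter 4: u=1.387536  f(a)=+8.121e-08  f'(a)=-2.148e+00  a ← 45.122077 − (+8.121e-08/-2.148e+00) = 45.122077
iter 5: u=1.387536  f(a)=+0.000e+00  f'(a)=-2.148e+00  a ← 45.122077 − (+0.000e+00/-2.148e+00) = 45.122077
converged: |Δa| < 1e-12 after 5 iterations
sag = a·(cosh(S/(2a)) − 1) = 45.122077·(cosh(1.387536) − 1) = 50.867446
T_max/T_min = cosh(S/(2a)) = 2.127329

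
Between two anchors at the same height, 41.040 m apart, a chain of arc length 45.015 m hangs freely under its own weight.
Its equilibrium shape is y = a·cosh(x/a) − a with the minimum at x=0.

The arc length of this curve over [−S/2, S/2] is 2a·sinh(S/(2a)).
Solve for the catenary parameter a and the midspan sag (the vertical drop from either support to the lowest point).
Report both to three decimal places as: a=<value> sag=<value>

a=27.300 sag=8.082

seed: a₀ = √(S³/(24(L−S))) = √(41.040³/(24·3.975)) = 26.917631
iter 1: u=0.762326  f(a)=+1.171e-01  f'(a)=-3.129e-01  a ← 26.917631 − (+1.171e-01/-3.129e-01) = 27.291950
iter 2: u=0.751870  f(a)=+2.488e-03  f'(a)=-2.997e-01  a ← 27.291950 − (+2.488e-03/-2.997e-01) = 27.300250
iter 3: u=0.751641  f(a)=+1.176e-06  f'(a)=-2.994e-01  a ← 27.300250 − (+1.176e-06/-2.994e-01) = 27.300254
iter 4: u=0.751641  f(a)=+2.629e-13  f'(a)=-2.994e-01  a ← 27.300254 − (+2.629e-13/-2.994e-01) = 27.300254
converged: |Δa| < 1e-12 after 4 iterations
sag = a·(cosh(S/(2a)) − 1) = 27.300254·(cosh(0.751641) − 1) = 8.081824
T_max/T_min = cosh(S/(2a)) = 1.296035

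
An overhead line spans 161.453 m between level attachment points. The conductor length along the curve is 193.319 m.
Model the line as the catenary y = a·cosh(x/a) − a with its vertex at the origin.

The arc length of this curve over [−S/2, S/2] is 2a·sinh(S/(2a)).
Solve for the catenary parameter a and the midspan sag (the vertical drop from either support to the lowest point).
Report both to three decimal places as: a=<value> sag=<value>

a=76.285 sag=46.851

seed: a₀ = √(S³/(24(L−S))) = √(161.453³/(24·31.866)) = 74.182212
iter 1: u=1.088219  f(a)=+1.941e+00  f'(a)=-9.653e-01  a ← 74.182212 − (+1.941e+00/-9.653e-01) = 76.192957
iter 2: u=1.059501  f(a)=+8.171e-02  f'(a)=-8.855e-01  a ← 76.192957 − (+8.171e-02/-8.855e-01) = 76.285232
iter 3: u=1.058219  f(a)=+1.589e-04  f'(a)=-8.821e-01  a ← 76.285232 − (+1.589e-04/-8.821e-01) = 76.285413
iter 4: u=1.058217  f(a)=+6.038e-10  f'(a)=-8.821e-01  a ← 76.285413 − (+6.038e-10/-8.821e-01) = 76.285413
iter 5: u=1.058217  f(a)=+0.000e+00  f'(a)=-8.821e-01  a ← 76.285413 − (+0.000e+00/-8.821e-01) = 76.285413
converged: |Δa| < 1e-12 after 5 iterations
sag = a·(cosh(S/(2a)) − 1) = 76.285413·(cosh(1.058217) − 1) = 46.850785
T_max/T_min = cosh(S/(2a)) = 1.614151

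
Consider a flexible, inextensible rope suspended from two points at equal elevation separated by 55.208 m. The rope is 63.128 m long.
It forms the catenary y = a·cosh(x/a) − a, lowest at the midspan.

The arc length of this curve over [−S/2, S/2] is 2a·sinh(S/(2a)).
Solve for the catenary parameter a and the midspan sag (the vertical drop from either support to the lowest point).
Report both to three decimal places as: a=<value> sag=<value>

a=30.373 sag=13.431

seed: a₀ = √(S³/(24(L−S))) = √(55.208³/(24·7.920)) = 29.753277
iter 1: u=0.927763  f(a)=+3.479e-01  f'(a)=-5.796e-01  a ← 29.753277 − (+3.479e-01/-5.796e-01) = 30.353526
iter 2: u=0.909417  f(a)=+1.081e-02  f'(a)=-5.441e-01  a ← 30.353526 − (+1.081e-02/-5.441e-01) = 30.373388
iter 3: u=0.908822  f(a)=+1.117e-05  f'(a)=-5.430e-01  a ← 30.373388 − (+1.117e-05/-5.430e-01) = 30.373409
iter 4: u=0.908821  f(a)=+1.195e-11  f'(a)=-5.430e-01  a ← 30.373409 − (+1.195e-11/-5.430e-01) = 30.373409
converged: |Δa| < 1e-12 after 4 iterations
sag = a·(cosh(S/(2a)) − 1) = 30.373409·(cosh(0.908821) − 1) = 13.431044
T_max/T_min = cosh(S/(2a)) = 1.442197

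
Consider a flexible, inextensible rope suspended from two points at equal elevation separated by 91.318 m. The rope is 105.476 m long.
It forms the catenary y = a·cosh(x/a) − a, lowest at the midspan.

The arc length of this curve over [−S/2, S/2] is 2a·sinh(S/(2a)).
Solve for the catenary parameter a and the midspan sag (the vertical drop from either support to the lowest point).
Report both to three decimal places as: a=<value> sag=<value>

seed: a₀ = √(S³/(24(L−S))) = √(91.318³/(24·14.158)) = 47.339974
iter 1: u=0.964491  f(a)=+6.733e-01  f'(a)=-6.557e-01  a ← 47.339974 − (+6.733e-01/-6.557e-01) = 48.366864
iter 2: u=0.944014  f(a)=+2.253e-02  f'(a)=-6.124e-01  a ← 48.366864 − (+2.253e-02/-6.124e-01) = 48.403653
iter 3: u=0.943297  f(a)=+2.717e-05  f'(a)=-6.110e-01  a ← 48.403653 − (+2.717e-05/-6.110e-01) = 48.403697
iter 4: u=0.943296  f(a)=+3.962e-11  f'(a)=-6.110e-01  a ← 48.403697 − (+3.962e-11/-6.110e-01) = 48.403697
iter 5: u=0.943296  f(a)=-4.263e-14  f'(a)=-6.110e-01  a ← 48.403697 − (-4.263e-14/-6.110e-01) = 48.403697
converged: |Δa| < 1e-12 after 5 iterations
sag = a·(cosh(S/(2a)) − 1) = 48.403697·(cosh(0.943296) − 1) = 23.179922
T_max/T_min = cosh(S/(2a)) = 1.478887

a=48.404 sag=23.180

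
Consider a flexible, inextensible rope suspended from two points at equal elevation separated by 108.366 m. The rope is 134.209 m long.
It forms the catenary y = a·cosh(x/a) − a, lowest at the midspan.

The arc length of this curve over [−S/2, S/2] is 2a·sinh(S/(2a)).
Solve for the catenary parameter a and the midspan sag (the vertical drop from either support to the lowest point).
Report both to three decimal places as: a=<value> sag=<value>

a=46.835 sag=34.997

seed: a₀ = √(S³/(24(L−S))) = √(108.366³/(24·25.843)) = 45.296274
iter 1: u=1.196191  f(a)=+1.913e+00  f'(a)=-1.313e+00  a ← 45.296274 − (+1.913e+00/-1.313e+00) = 46.753470
iter 2: u=1.158909  f(a)=+9.620e-02  f'(a)=-1.184e+00  a ← 46.753470 − (+9.620e-02/-1.184e+00) = 46.834728
iter 3: u=1.156898  f(a)=+2.717e-04  f'(a)=-1.177e+00  a ← 46.834728 − (+2.717e-04/-1.177e+00) = 46.834959
iter 4: u=1.156892  f(a)=+2.182e-09  f'(a)=-1.177e+00  a ← 46.834959 − (+2.182e-09/-1.177e+00) = 46.834959
iter 5: u=1.156892  f(a)=-2.842e-14  f'(a)=-1.177e+00  a ← 46.834959 − (-2.842e-14/-1.177e+00) = 46.834959
converged: |Δa| < 1e-12 after 5 iterations
sag = a·(cosh(S/(2a)) − 1) = 46.834959·(cosh(1.156892) − 1) = 34.997353
T_max/T_min = cosh(S/(2a)) = 1.747248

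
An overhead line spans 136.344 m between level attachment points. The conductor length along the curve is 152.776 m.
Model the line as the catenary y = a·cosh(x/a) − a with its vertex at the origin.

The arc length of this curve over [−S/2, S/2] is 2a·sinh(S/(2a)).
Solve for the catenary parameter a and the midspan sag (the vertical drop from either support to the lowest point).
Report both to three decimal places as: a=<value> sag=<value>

a=81.579 sag=30.181

seed: a₀ = √(S³/(24(L−S))) = √(136.344³/(24·16.432)) = 80.168399
iter 1: u=0.850360  f(a)=+6.044e-01  f'(a)=-4.404e-01  a ← 80.168399 − (+6.044e-01/-4.404e-01) = 81.541018
iter 2: u=0.836045  f(a)=+1.587e-02  f'(a)=-4.175e-01  a ← 81.541018 − (+1.587e-02/-4.175e-01) = 81.579038
iter 3: u=0.835656  f(a)=+1.160e-05  f'(a)=-4.169e-01  a ← 81.579038 − (+1.160e-05/-4.169e-01) = 81.579066
iter 4: u=0.835656  f(a)=+6.168e-12  f'(a)=-4.169e-01  a ← 81.579066 − (+6.168e-12/-4.169e-01) = 81.579066
converged: |Δa| < 1e-12 after 4 iterations
sag = a·(cosh(S/(2a)) − 1) = 81.579066·(cosh(0.835656) − 1) = 30.180813
T_max/T_min = cosh(S/(2a)) = 1.369958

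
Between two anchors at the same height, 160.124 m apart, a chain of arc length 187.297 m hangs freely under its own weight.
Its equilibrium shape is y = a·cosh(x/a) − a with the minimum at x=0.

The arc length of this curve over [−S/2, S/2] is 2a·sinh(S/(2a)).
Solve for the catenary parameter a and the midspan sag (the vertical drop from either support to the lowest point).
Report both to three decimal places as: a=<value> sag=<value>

seed: a₀ = √(S³/(24(L−S))) = √(160.124³/(24·27.173)) = 79.343295
iter 1: u=1.009058  f(a)=+1.417e+00  f'(a)=-7.573e-01  a ← 79.343295 − (+1.417e+00/-7.573e-01) = 81.214998
iter 2: u=0.985803  f(a)=+5.171e-02  f'(a)=-7.029e-01  a ← 81.214998 − (+5.171e-02/-7.029e-01) = 81.288554
iter 3: u=0.984911  f(a)=+7.458e-05  f'(a)=-7.009e-01  a ← 81.288554 − (+7.458e-05/-7.009e-01) = 81.288660
iter 4: u=0.984910  f(a)=+1.556e-10  f'(a)=-7.009e-01  a ← 81.288660 − (+1.556e-10/-7.009e-01) = 81.288660
iter 5: u=0.984910  f(a)=+0.000e+00  f'(a)=-7.009e-01  a ← 81.288660 − (+0.000e+00/-7.009e-01) = 81.288660
converged: |Δa| < 1e-12 after 5 iterations
sag = a·(cosh(S/(2a)) − 1) = 81.288660·(cosh(0.984910) − 1) = 42.718952
T_max/T_min = cosh(S/(2a)) = 1.525522

a=81.289 sag=42.719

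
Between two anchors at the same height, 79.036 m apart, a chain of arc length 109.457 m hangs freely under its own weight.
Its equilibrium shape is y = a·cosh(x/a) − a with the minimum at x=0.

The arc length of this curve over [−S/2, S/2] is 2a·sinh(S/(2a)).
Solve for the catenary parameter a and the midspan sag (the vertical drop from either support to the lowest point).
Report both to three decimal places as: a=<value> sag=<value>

seed: a₀ = √(S³/(24(L−S))) = √(79.036³/(24·30.421)) = 26.004294
iter 1: u=1.519672  f(a)=+3.712e+00  f'(a)=-2.927e+00  a ← 26.004294 − (+3.712e+00/-2.927e+00) = 27.272752
iter 2: u=1.448992  f(a)=+2.889e-01  f'(a)=-2.487e+00  a ← 27.272752 − (+2.889e-01/-2.487e+00) = 27.388906
iter 3: u=1.442847  f(a)=+2.076e-03  f'(a)=-2.452e+00  a ← 27.388906 − (+2.076e-03/-2.452e+00) = 27.389753
iter 4: u=1.442802  f(a)=+1.089e-07  f'(a)=-2.451e+00  a ← 27.389753 − (+1.089e-07/-2.451e+00) = 27.389753
iter 5: u=1.442802  f(a)=+0.000e+00  f'(a)=-2.451e+00  a ← 27.389753 − (+0.000e+00/-2.451e+00) = 27.389753
converged: |Δa| < 1e-12 after 5 iterations
sag = a·(cosh(S/(2a)) − 1) = 27.389753·(cosh(1.442802) − 1) = 33.809980
T_max/T_min = cosh(S/(2a)) = 2.234403

a=27.390 sag=33.810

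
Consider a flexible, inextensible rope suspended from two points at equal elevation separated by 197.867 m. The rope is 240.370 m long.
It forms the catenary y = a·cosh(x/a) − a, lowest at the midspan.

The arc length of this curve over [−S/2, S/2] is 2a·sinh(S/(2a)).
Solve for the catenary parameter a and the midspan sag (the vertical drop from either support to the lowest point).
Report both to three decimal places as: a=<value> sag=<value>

a=89.825 sag=60.218

seed: a₀ = √(S³/(24(L−S))) = √(197.867³/(24·42.503)) = 87.145435
iter 1: u=1.135269  f(a)=+2.825e+00  f'(a)=-1.107e+00  a ← 87.145435 − (+2.825e+00/-1.107e+00) = 89.696740
iter 2: u=1.102978  f(a)=+1.288e-01  f'(a)=-1.008e+00  a ← 89.696740 − (+1.288e-01/-1.008e+00) = 89.824477
iter 3: u=1.101409  f(a)=+2.961e-04  f'(a)=-1.004e+00  a ← 89.824477 − (+2.961e-04/-1.004e+00) = 89.824772
iter 4: u=1.101406  f(a)=+1.573e-09  f'(a)=-1.004e+00  a ← 89.824772 − (+1.573e-09/-1.004e+00) = 89.824772
iter 5: u=1.101406  f(a)=+2.842e-14  f'(a)=-1.004e+00  a ← 89.824772 − (+2.842e-14/-1.004e+00) = 89.824772
converged: |Δa| < 1e-12 after 5 iterations
sag = a·(cosh(S/(2a)) − 1) = 89.824772·(cosh(1.101406) − 1) = 60.218302
T_max/T_min = cosh(S/(2a)) = 1.670397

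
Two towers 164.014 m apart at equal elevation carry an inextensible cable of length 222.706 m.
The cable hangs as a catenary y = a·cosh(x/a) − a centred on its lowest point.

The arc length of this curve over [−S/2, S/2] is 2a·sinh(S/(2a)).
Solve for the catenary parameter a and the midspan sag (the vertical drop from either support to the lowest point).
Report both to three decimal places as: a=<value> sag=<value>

a=58.753 sag=67.150

seed: a₀ = √(S³/(24(L−S))) = √(164.014³/(24·58.692)) = 55.966263
iter 1: u=1.465293  f(a)=+6.633e+00  f'(a)=-2.584e+00  a ← 55.966263 − (+6.633e+00/-2.584e+00) = 58.533432
iter 2: u=1.401028  f(a)=+4.837e-01  f'(a)=-2.219e+00  a ← 58.533432 − (+4.837e-01/-2.219e+00) = 58.751360
iter 3: u=1.395832  f(a)=+3.019e-03  f'(a)=-2.192e+00  a ← 58.751360 − (+3.019e-03/-2.192e+00) = 58.752738
iter 4: u=1.395799  f(a)=+1.193e-07  f'(a)=-2.192e+00  a ← 58.752738 − (+1.193e-07/-2.192e+00) = 58.752738
iter 5: u=1.395799  f(a)=-2.842e-14  f'(a)=-2.192e+00  a ← 58.752738 − (-2.842e-14/-2.192e+00) = 58.752738
converged: |Δa| < 1e-12 after 5 iterations
sag = a·(cosh(S/(2a)) − 1) = 58.752738·(cosh(1.395799) − 1) = 67.149505
T_max/T_min = cosh(S/(2a)) = 2.142917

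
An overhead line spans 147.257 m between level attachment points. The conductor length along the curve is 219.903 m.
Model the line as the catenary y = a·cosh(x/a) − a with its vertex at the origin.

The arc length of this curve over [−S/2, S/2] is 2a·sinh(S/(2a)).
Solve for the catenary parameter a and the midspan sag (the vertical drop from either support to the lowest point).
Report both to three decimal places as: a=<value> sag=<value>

seed: a₀ = √(S³/(24(L−S))) = √(147.257³/(24·72.646)) = 42.795928
iter 1: u=1.720456  f(a)=+1.154e+01  f'(a)=-4.512e+00  a ← 42.795928 − (+1.154e+01/-4.512e+00) = 45.353731
iter 2: u=1.623428  f(a)=+1.116e+00  f'(a)=-3.678e+00  a ← 45.353731 − (+1.116e+00/-3.678e+00) = 45.657024
iter 3: u=1.612643  f(a)=+1.289e-02  f'(a)=-3.594e+00  a ← 45.657024 − (+1.289e-02/-3.594e+00) = 45.660610
iter 4: u=1.612517  f(a)=+1.764e-06  f'(a)=-3.593e+00  a ← 45.660610 − (+1.764e-06/-3.593e+00) = 45.660610
iter 5: u=1.612517  f(a)=+2.842e-14  f'(a)=-3.593e+00  a ← 45.660610 − (+2.842e-14/-3.593e+00) = 45.660610
converged: |Δa| < 1e-12 after 5 iterations
sag = a·(cosh(S/(2a)) − 1) = 45.660610·(cosh(1.612517) − 1) = 73.394939
T_max/T_min = cosh(S/(2a)) = 2.607402

a=45.661 sag=73.395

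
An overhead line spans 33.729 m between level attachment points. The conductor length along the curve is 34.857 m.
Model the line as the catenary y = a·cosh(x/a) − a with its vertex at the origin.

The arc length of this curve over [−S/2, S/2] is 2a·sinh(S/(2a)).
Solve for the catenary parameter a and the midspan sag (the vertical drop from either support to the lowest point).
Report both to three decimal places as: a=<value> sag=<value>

a=37.836 sag=3.821

seed: a₀ = √(S³/(24(L−S))) = √(33.729³/(24·1.128)) = 37.648270
iter 1: u=0.447949  f(a)=+1.137e-02  f'(a)=-6.113e-02  a ← 37.648270 − (+1.137e-02/-6.113e-02) = 37.834277
iter 2: u=0.445747  f(a)=+8.483e-05  f'(a)=-6.023e-02  a ← 37.834277 − (+8.483e-05/-6.023e-02) = 37.835685
iter 3: u=0.445730  f(a)=+4.799e-09  f'(a)=-6.022e-02  a ← 37.835685 − (+4.799e-09/-6.022e-02) = 37.835685
iter 4: u=0.445730  f(a)=+7.105e-15  f'(a)=-6.022e-02  a ← 37.835685 − (+7.105e-15/-6.022e-02) = 37.835685
converged: |Δa| < 1e-12 after 4 iterations
sag = a·(cosh(S/(2a)) − 1) = 37.835685·(cosh(0.445730) − 1) = 3.821147
T_max/T_min = cosh(S/(2a)) = 1.100993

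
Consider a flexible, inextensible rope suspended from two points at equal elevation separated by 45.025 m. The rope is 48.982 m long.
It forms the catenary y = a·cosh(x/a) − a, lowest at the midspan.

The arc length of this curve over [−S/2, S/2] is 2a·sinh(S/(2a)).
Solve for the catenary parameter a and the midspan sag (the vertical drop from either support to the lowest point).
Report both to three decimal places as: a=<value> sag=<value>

a=31.403 sag=8.421

seed: a₀ = √(S³/(24(L−S))) = √(45.025³/(24·3.957)) = 31.002159
iter 1: u=0.726159  f(a)=+1.056e-01  f'(a)=-2.690e-01  a ← 31.002159 − (+1.056e-01/-2.690e-01) = 31.394915
iter 2: u=0.717075  f(a)=+2.041e-03  f'(a)=-2.587e-01  a ← 31.394915 − (+2.041e-03/-2.587e-01) = 31.402805
iter 3: u=0.716895  f(a)=+7.952e-07  f'(a)=-2.585e-01  a ← 31.402805 − (+7.952e-07/-2.585e-01) = 31.402809
iter 4: u=0.716894  f(a)=+1.279e-13  f'(a)=-2.585e-01  a ← 31.402809 − (+1.279e-13/-2.585e-01) = 31.402809
converged: |Δa| < 1e-12 after 4 iterations
sag = a·(cosh(S/(2a)) − 1) = 31.402809·(cosh(0.716894) − 1) = 8.421122
T_max/T_min = cosh(S/(2a)) = 1.268165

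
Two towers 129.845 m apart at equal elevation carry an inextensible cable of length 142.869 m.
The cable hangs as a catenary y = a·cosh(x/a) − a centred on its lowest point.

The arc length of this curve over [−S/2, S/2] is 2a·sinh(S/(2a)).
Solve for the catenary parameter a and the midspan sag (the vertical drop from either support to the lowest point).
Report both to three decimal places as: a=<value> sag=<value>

a=84.918 sag=26.050

seed: a₀ = √(S³/(24(L−S))) = √(129.845³/(24·13.024)) = 83.687392
iter 1: u=0.775774  f(a)=+3.976e-01  f'(a)=-3.304e-01  a ← 83.687392 − (+3.976e-01/-3.304e-01) = 84.890722
iter 2: u=0.764777  f(a)=+8.737e-03  f'(a)=-3.160e-01  a ← 84.890722 − (+8.737e-03/-3.160e-01) = 84.918370
iter 3: u=0.764528  f(a)=+4.430e-06  f'(a)=-3.157e-01  a ← 84.918370 − (+4.430e-06/-3.157e-01) = 84.918385
iter 4: u=0.764528  f(a)=+1.165e-12  f'(a)=-3.157e-01  a ← 84.918385 − (+1.165e-12/-3.157e-01) = 84.918385
converged: |Δa| < 1e-12 after 4 iterations
sag = a·(cosh(S/(2a)) − 1) = 84.918385·(cosh(0.764528) − 1) = 26.050169
T_max/T_min = cosh(S/(2a)) = 1.306767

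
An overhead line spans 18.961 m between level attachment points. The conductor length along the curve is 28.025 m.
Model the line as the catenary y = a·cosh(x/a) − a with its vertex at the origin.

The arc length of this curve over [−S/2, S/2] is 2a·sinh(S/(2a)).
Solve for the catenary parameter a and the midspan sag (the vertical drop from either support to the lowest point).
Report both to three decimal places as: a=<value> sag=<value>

seed: a₀ = √(S³/(24(L−S))) = √(18.961³/(24·9.064)) = 5.597915
iter 1: u=1.693577  f(a)=+1.392e+00  f'(a)=-4.268e+00  a ← 5.597915 − (+1.392e+00/-4.268e+00) = 5.924161
iter 2: u=1.600311  f(a)=+1.310e-01  f'(a)=-3.499e+00  a ← 5.924161 − (+1.310e-01/-3.499e+00) = 5.961597
iter 3: u=1.590262  f(a)=+1.425e-03  f'(a)=-3.423e+00  a ← 5.961597 − (+1.425e-03/-3.423e+00) = 5.962013
iter 4: u=1.590151  f(a)=+1.729e-07  f'(a)=-3.423e+00  a ← 5.962013 − (+1.729e-07/-3.423e+00) = 5.962013
iter 5: u=1.590151  f(a)=+3.553e-15  f'(a)=-3.423e+00  a ← 5.962013 − (+3.553e-15/-3.423e+00) = 5.962013
converged: |Δa| < 1e-12 after 5 iterations
sag = a·(cosh(S/(2a)) − 1) = 5.962013·(cosh(1.590151) − 1) = 9.266111
T_max/T_min = cosh(S/(2a)) = 2.554191

a=5.962 sag=9.266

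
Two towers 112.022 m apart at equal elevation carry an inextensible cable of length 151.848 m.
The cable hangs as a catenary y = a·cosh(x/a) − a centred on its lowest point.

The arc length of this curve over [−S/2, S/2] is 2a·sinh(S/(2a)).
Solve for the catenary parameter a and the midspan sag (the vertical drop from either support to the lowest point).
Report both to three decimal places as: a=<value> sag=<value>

a=40.248 sag=45.684

seed: a₀ = √(S³/(24(L−S))) = √(112.022³/(24·39.826)) = 38.350057
iter 1: u=1.460519  f(a)=+4.470e+00  f'(a)=-2.555e+00  a ← 38.350057 − (+4.470e+00/-2.555e+00) = 40.099448
iter 2: u=1.396802  f(a)=+3.241e-01  f'(a)=-2.197e+00  a ← 40.099448 − (+3.241e-01/-2.197e+00) = 40.246951
iter 3: u=1.391683  f(a)=+1.997e-03  f'(a)=-2.170e+00  a ← 40.246951 − (+1.997e-03/-2.170e+00) = 40.247871
iter 4: u=1.391651  f(a)=+7.692e-08  f'(a)=-2.170e+00  a ← 40.247871 − (+7.692e-08/-2.170e+00) = 40.247871
iter 5: u=1.391651  f(a)=-2.842e-14  f'(a)=-2.170e+00  a ← 40.247871 − (-2.842e-14/-2.170e+00) = 40.247871
converged: |Δa| < 1e-12 after 5 iterations
sag = a·(cosh(S/(2a)) − 1) = 40.247871·(cosh(1.391651) − 1) = 45.684340
T_max/T_min = cosh(S/(2a)) = 2.135075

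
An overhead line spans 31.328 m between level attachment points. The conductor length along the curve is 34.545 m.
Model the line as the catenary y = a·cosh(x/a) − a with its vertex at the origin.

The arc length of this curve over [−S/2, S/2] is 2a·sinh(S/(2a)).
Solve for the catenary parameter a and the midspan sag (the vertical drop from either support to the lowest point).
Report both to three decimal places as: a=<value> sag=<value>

seed: a₀ = √(S³/(24(L−S))) = √(31.328³/(24·3.217)) = 19.955741
iter 1: u=0.784937  f(a)=+1.006e-01  f'(a)=-3.427e-01  a ← 19.955741 − (+1.006e-01/-3.427e-01) = 20.249188
iter 2: u=0.773562  f(a)=+2.261e-03  f'(a)=-3.275e-01  a ← 20.249188 − (+2.261e-03/-3.275e-01) = 20.256093
iter 3: u=0.773298  f(a)=+1.202e-06  f'(a)=-3.271e-01  a ← 20.256093 − (+1.202e-06/-3.271e-01) = 20.256097
iter 4: u=0.773298  f(a)=+3.482e-13  f'(a)=-3.271e-01  a ← 20.256097 − (+3.482e-13/-3.271e-01) = 20.256097
converged: |Δa| < 1e-12 after 4 iterations
sag = a·(cosh(S/(2a)) − 1) = 20.256097·(cosh(0.773298) − 1) = 6.364360
T_max/T_min = cosh(S/(2a)) = 1.314195

a=20.256 sag=6.364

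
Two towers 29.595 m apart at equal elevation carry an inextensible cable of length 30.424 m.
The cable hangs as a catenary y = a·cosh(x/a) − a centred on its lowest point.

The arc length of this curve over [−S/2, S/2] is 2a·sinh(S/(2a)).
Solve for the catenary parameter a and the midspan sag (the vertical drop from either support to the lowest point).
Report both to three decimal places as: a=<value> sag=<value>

seed: a₀ = √(S³/(24(L−S))) = √(29.595³/(24·0.829)) = 36.094799
iter 1: u=0.409962  f(a)=+6.994e-03  f'(a)=-4.671e-02  a ← 36.094799 − (+6.994e-03/-4.671e-02) = 36.244536
iter 2: u=0.408268  f(a)=+4.376e-05  f'(a)=-4.613e-02  a ← 36.244536 − (+4.376e-05/-4.613e-02) = 36.245485
iter 3: u=0.408258  f(a)=+1.737e-09  f'(a)=-4.612e-02  a ← 36.245485 − (+1.737e-09/-4.612e-02) = 36.245485
iter 4: u=0.408258  f(a)=-3.553e-15  f'(a)=-4.612e-02  a ← 36.245485 − (-3.553e-15/-4.612e-02) = 36.245485
converged: |Δa| < 1e-12 after 4 iterations
sag = a·(cosh(S/(2a)) − 1) = 36.245485·(cosh(0.408258) − 1) = 3.062785
T_max/T_min = cosh(S/(2a)) = 1.084501

a=36.245 sag=3.063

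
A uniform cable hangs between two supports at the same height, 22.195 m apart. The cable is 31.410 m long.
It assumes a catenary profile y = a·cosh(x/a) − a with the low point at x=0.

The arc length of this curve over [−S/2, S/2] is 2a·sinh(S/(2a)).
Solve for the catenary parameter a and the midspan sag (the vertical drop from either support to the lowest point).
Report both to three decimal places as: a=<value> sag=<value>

seed: a₀ = √(S³/(24(L−S))) = √(22.195³/(24·9.215)) = 7.031200
iter 1: u=1.578322  f(a)=+1.218e+00  f'(a)=-3.335e+00  a ← 7.031200 − (+1.218e+00/-3.335e+00) = 7.396497
iter 2: u=1.500372  f(a)=+1.014e-01  f'(a)=-2.801e+00  a ← 7.396497 − (+1.014e-01/-2.801e+00) = 7.432691
iter 3: u=1.493066  f(a)=+8.429e-04  f'(a)=-2.755e+00  a ← 7.432691 − (+8.429e-04/-2.755e+00) = 7.432996
iter 4: u=1.493005  f(a)=+5.933e-08  f'(a)=-2.754e+00  a ← 7.432996 − (+5.933e-08/-2.754e+00) = 7.432997
iter 5: u=1.493005  f(a)=+0.000e+00  f'(a)=-2.754e+00  a ← 7.432997 − (+0.000e+00/-2.754e+00) = 7.432997
converged: |Δa| < 1e-12 after 5 iterations
sag = a·(cosh(S/(2a)) − 1) = 7.432997·(cosh(1.493005) − 1) = 9.942171
T_max/T_min = cosh(S/(2a)) = 2.337572

a=7.433 sag=9.942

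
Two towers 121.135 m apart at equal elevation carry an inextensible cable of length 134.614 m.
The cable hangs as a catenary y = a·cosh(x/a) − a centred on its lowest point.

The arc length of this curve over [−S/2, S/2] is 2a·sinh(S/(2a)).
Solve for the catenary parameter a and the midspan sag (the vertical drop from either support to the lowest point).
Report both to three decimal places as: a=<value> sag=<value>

a=75.333 sag=25.688

seed: a₀ = √(S³/(24(L−S))) = √(121.135³/(24·13.479)) = 74.125905
iter 1: u=0.817090  f(a)=+4.572e-01  f'(a)=-3.885e-01  a ← 74.125905 − (+4.572e-01/-3.885e-01) = 75.302530
iter 2: u=0.804322  f(a)=+1.111e-02  f'(a)=-3.699e-01  a ← 75.302530 − (+1.111e-02/-3.699e-01) = 75.332576
iter 3: u=0.804001  f(a)=+6.929e-06  f'(a)=-3.694e-01  a ← 75.332576 − (+6.929e-06/-3.694e-01) = 75.332594
iter 4: u=0.804001  f(a)=+2.728e-12  f'(a)=-3.694e-01  a ← 75.332594 − (+2.728e-12/-3.694e-01) = 75.332594
converged: |Δa| < 1e-12 after 4 iterations
sag = a·(cosh(S/(2a)) − 1) = 75.332594·(cosh(0.804001) − 1) = 25.688354
T_max/T_min = cosh(S/(2a)) = 1.340999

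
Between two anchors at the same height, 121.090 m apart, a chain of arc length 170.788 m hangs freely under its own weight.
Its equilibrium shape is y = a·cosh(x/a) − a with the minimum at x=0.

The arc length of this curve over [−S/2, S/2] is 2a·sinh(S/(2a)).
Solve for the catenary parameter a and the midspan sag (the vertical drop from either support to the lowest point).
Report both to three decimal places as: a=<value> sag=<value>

seed: a₀ = √(S³/(24(L−S))) = √(121.090³/(24·49.698)) = 38.582231
iter 1: u=1.569246  f(a)=+6.490e+00  f'(a)=-3.269e+00  a ← 38.582231 − (+6.490e+00/-3.269e+00) = 40.567678
iter 2: u=1.492444  f(a)=+5.347e-01  f'(a)=-2.751e+00  a ← 40.567678 − (+5.347e-01/-2.751e+00) = 40.762047
iter 3: u=1.485328  f(a)=+4.348e-03  f'(a)=-2.706e+00  a ← 40.762047 − (+4.348e-03/-2.706e+00) = 40.763654
iter 4: u=1.485269  f(a)=+2.927e-07  f'(a)=-2.706e+00  a ← 40.763654 − (+2.927e-07/-2.706e+00) = 40.763654
iter 5: u=1.485269  f(a)=+0.000e+00  f'(a)=-2.706e+00  a ← 40.763654 − (+0.000e+00/-2.706e+00) = 40.763654
converged: |Δa| < 1e-12 after 5 iterations
sag = a·(cosh(S/(2a)) − 1) = 40.763654·(cosh(1.485269) − 1) = 53.860924
T_max/T_min = cosh(S/(2a)) = 2.321298

a=40.764 sag=53.861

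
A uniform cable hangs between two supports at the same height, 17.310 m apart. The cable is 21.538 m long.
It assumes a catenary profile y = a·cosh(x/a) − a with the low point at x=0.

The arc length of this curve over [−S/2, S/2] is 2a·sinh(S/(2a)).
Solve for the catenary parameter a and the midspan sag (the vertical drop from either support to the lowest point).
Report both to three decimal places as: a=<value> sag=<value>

a=7.398 sag=5.667

seed: a₀ = √(S³/(24(L−S))) = √(17.310³/(24·4.228)) = 7.149448
iter 1: u=1.210583  f(a)=+3.208e-01  f'(a)=-1.365e+00  a ← 7.149448 − (+3.208e-01/-1.365e+00) = 7.384427
iter 2: u=1.172061  f(a)=+1.650e-02  f'(a)=-1.228e+00  a ← 7.384427 − (+1.650e-02/-1.228e+00) = 7.397858
iter 3: u=1.169933  f(a)=+4.884e-05  f'(a)=-1.221e+00  a ← 7.397858 − (+4.884e-05/-1.221e+00) = 7.397898
iter 4: u=1.169927  f(a)=+4.310e-10  f'(a)=-1.221e+00  a ← 7.397898 − (+4.310e-10/-1.221e+00) = 7.397898
iter 5: u=1.169927  f(a)=+3.553e-15  f'(a)=-1.221e+00  a ← 7.397898 − (+3.553e-15/-1.221e+00) = 7.397898
converged: |Δa| < 1e-12 after 5 iterations
sag = a·(cosh(S/(2a)) − 1) = 7.397898·(cosh(1.169927) − 1) = 5.667333
T_max/T_min = cosh(S/(2a)) = 1.766073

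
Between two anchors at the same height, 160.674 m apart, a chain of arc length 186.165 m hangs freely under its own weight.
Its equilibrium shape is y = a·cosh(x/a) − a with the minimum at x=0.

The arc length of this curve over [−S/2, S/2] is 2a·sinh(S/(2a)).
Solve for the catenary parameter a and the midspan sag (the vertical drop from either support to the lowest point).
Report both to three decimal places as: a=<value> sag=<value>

seed: a₀ = √(S³/(24(L−S))) = √(160.674³/(24·25.491)) = 82.341609
iter 1: u=0.975655  f(a)=+1.241e+00  f'(a)=-6.801e-01  a ← 82.341609 − (+1.241e+00/-6.801e-01) = 84.166427
iter 2: u=0.954502  f(a)=+4.246e-02  f'(a)=-6.343e-01  a ← 84.166427 − (+4.246e-02/-6.343e-01) = 84.233361
iter 3: u=0.953743  f(a)=+5.358e-05  f'(a)=-6.327e-01  a ← 84.233361 − (+5.358e-05/-6.327e-01) = 84.233446
iter 4: u=0.953742  f(a)=+8.561e-11  f'(a)=-6.327e-01  a ← 84.233446 − (+8.561e-11/-6.327e-01) = 84.233446
iter 5: u=0.953742  f(a)=+2.842e-14  f'(a)=-6.327e-01  a ← 84.233446 − (+2.842e-14/-6.327e-01) = 84.233446
converged: |Δa| < 1e-12 after 5 iterations
sag = a·(cosh(S/(2a)) − 1) = 84.233446·(cosh(0.953742) − 1) = 41.303900
T_max/T_min = cosh(S/(2a)) = 1.490350

a=84.233 sag=41.304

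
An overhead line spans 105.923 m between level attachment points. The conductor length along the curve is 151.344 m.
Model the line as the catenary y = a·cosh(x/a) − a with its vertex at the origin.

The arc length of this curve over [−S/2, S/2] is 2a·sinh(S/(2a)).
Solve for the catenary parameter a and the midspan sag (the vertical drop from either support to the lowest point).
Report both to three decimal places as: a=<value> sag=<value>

a=34.962 sag=48.396

seed: a₀ = √(S³/(24(L−S))) = √(105.923³/(24·45.421)) = 33.018052
iter 1: u=1.604017  f(a)=+6.214e+00  f'(a)=-3.527e+00  a ← 33.018052 − (+6.214e+00/-3.527e+00) = 34.779738
iter 2: u=1.522769  f(a)=+5.320e-01  f'(a)=-2.947e+00  a ← 34.779738 − (+5.320e-01/-2.947e+00) = 34.960253
iter 3: u=1.514906  f(a)=+4.705e-03  f'(a)=-2.895e+00  a ← 34.960253 − (+4.705e-03/-2.895e+00) = 34.961878
iter 4: u=1.514836  f(a)=+3.753e-07  f'(a)=-2.895e+00  a ← 34.961878 − (+3.753e-07/-2.895e+00) = 34.961879
iter 5: u=1.514836  f(a)=+0.000e+00  f'(a)=-2.895e+00  a ← 34.961879 − (+0.000e+00/-2.895e+00) = 34.961879
converged: |Δa| < 1e-12 after 5 iterations
sag = a·(cosh(S/(2a)) − 1) = 34.961879·(cosh(1.514836) − 1) = 48.396292
T_max/T_min = cosh(S/(2a)) = 2.384259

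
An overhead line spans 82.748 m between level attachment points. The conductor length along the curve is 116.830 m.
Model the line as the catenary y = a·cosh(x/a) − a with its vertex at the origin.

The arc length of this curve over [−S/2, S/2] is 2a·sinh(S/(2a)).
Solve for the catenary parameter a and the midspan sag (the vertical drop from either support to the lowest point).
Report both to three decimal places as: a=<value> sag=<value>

a=27.812 sag=36.886

seed: a₀ = √(S³/(24(L−S))) = √(82.748³/(24·34.082)) = 26.318922
iter 1: u=1.572025  f(a)=+4.468e+00  f'(a)=-3.289e+00  a ← 26.318922 − (+4.468e+00/-3.289e+00) = 27.677273
iter 2: u=1.494873  f(a)=+3.692e-01  f'(a)=-2.766e+00  a ← 27.677273 − (+3.692e-01/-2.766e+00) = 27.810742
iter 3: u=1.487699  f(a)=+3.023e-03  f'(a)=-2.721e+00  a ← 27.810742 − (+3.023e-03/-2.721e+00) = 27.811853
iter 4: u=1.487639  f(a)=+2.063e-07  f'(a)=-2.721e+00  a ← 27.811853 − (+2.063e-07/-2.721e+00) = 27.811853
iter 5: u=1.487639  f(a)=+0.000e+00  f'(a)=-2.721e+00  a ← 27.811853 − (+0.000e+00/-2.721e+00) = 27.811853
converged: |Δa| < 1e-12 after 5 iterations
sag = a·(cosh(S/(2a)) − 1) = 27.811853·(cosh(1.487639) − 1) = 36.885994
T_max/T_min = cosh(S/(2a)) = 2.326269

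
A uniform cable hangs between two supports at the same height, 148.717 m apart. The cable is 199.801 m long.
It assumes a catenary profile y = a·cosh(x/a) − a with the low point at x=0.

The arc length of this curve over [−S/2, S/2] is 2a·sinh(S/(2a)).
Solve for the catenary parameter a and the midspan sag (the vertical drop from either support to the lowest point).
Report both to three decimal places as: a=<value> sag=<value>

seed: a₀ = √(S³/(24(L−S))) = √(148.717³/(24·51.084)) = 51.795598
iter 1: u=1.435614  f(a)=+5.530e+00  f'(a)=-2.410e+00  a ← 51.795598 − (+5.530e+00/-2.410e+00) = 54.090074
iter 2: u=1.374716  f(a)=+3.887e-01  f'(a)=-2.082e+00  a ← 54.090074 − (+3.887e-01/-2.082e+00) = 54.276746
iter 3: u=1.369988  f(a)=+2.241e-03  f'(a)=-2.058e+00  a ← 54.276746 − (+2.241e-03/-2.058e+00) = 54.277835
iter 4: u=1.369961  f(a)=+7.547e-08  f'(a)=-2.058e+00  a ← 54.277835 − (+7.547e-08/-2.058e+00) = 54.277835
iter 5: u=1.369961  f(a)=-2.842e-14  f'(a)=-2.058e+00  a ← 54.277835 − (-2.842e-14/-2.058e+00) = 54.277835
converged: |Δa| < 1e-12 after 5 iterations
sag = a·(cosh(S/(2a)) − 1) = 54.277835·(cosh(1.369961) − 1) = 59.415583
T_max/T_min = cosh(S/(2a)) = 2.094656

a=54.278 sag=59.416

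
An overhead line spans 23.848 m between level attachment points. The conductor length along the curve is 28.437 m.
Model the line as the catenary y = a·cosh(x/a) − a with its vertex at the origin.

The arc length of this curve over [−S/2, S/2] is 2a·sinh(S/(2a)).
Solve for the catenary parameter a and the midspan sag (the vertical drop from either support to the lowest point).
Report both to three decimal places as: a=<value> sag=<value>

a=11.404 sag=6.823

seed: a₀ = √(S³/(24(L−S))) = √(23.848³/(24·4.589)) = 11.097197
iter 1: u=1.074506  f(a)=+2.723e-01  f'(a)=-9.266e-01  a ← 11.097197 − (+2.723e-01/-9.266e-01) = 11.391093
iter 2: u=1.046783  f(a)=+1.119e-02  f'(a)=-8.518e-01  a ← 11.391093 − (+1.119e-02/-8.518e-01) = 11.404233
iter 3: u=1.045577  f(a)=+2.071e-05  f'(a)=-8.487e-01  a ← 11.404233 − (+2.071e-05/-8.487e-01) = 11.404258
iter 4: u=1.045574  f(a)=+7.115e-11  f'(a)=-8.487e-01  a ← 11.404258 − (+7.115e-11/-8.487e-01) = 11.404258
iter 5: u=1.045574  f(a)=-7.105e-15  f'(a)=-8.487e-01  a ← 11.404258 − (-7.105e-15/-8.487e-01) = 11.404258
converged: |Δa| < 1e-12 after 5 iterations
sag = a·(cosh(S/(2a)) − 1) = 11.404258·(cosh(1.045574) − 1) = 6.822723
T_max/T_min = cosh(S/(2a)) = 1.598261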